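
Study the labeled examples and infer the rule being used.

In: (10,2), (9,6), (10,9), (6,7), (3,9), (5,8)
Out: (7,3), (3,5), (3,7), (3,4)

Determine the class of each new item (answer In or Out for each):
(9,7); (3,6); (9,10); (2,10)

In, Out, In, In

The distinguishing property — sum ≥ 12 — holds for all the 'In' cases and none of the 'Out' cases.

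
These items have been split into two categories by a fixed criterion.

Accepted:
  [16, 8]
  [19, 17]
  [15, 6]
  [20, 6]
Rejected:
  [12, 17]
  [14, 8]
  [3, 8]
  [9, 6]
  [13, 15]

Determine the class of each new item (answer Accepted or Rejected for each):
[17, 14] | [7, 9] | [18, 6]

Rule: first ≥ 15. This holds for each 'Accepted' example and fails for each 'Rejected' one.
[17, 14] — first 17, hence Accepted. [7, 9] — first 7, hence Rejected. [18, 6] — first 18, hence Accepted.

Accepted, Rejected, Accepted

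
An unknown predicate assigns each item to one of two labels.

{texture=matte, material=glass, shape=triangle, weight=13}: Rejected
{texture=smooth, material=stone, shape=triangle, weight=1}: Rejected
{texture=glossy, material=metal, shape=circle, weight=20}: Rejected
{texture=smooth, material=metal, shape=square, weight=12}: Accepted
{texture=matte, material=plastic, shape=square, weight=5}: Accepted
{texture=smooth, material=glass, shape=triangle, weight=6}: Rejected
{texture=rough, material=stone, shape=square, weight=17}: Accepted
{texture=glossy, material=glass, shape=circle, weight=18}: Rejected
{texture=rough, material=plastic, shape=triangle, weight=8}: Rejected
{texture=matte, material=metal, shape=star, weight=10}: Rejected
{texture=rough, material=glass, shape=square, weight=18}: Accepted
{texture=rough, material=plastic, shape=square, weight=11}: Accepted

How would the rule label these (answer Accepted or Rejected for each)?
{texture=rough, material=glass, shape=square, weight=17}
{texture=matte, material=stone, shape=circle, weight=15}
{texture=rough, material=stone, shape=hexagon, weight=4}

The common property of the 'Accepted' items is: shape is square. No 'Rejected' item has it.
{texture=rough, material=glass, shape=square, weight=17}: Accepted (shape is square).
{texture=matte, material=stone, shape=circle, weight=15}: Rejected (shape is circle).
{texture=rough, material=stone, shape=hexagon, weight=4}: Rejected (shape is hexagon).

Accepted, Rejected, Rejected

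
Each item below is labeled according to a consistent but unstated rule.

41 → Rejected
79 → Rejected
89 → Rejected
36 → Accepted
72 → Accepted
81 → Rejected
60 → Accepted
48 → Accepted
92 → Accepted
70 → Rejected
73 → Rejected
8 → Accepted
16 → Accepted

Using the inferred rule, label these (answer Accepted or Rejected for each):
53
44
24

All 'Accepted' examples share one property — multiple of 4 — and every 'Rejected' example lacks it.

Rejected, Accepted, Accepted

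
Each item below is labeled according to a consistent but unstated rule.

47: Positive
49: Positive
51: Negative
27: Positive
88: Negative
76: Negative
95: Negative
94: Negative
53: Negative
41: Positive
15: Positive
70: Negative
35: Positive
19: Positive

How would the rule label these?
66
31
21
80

One predicate separates the groups cleanly: at most 49.
66: 66 > 49, doesn't match → Negative. 31: 31 ≤ 49, matches → Positive. 21: 21 ≤ 49, matches → Positive. 80: 80 > 49, doesn't match → Negative.

Negative, Positive, Positive, Negative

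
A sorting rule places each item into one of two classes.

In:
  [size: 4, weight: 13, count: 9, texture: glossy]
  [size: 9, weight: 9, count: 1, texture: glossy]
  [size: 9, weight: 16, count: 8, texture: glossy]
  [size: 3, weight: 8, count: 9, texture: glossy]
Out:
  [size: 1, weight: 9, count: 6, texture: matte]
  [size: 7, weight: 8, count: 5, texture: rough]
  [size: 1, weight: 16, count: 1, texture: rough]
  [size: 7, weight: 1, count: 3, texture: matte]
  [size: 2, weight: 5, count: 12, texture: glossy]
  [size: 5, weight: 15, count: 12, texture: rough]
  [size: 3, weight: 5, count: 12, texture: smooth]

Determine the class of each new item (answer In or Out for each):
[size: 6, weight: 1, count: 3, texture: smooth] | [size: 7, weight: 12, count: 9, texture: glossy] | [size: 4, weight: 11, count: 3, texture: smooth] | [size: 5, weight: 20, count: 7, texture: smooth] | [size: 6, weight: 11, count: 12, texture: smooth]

The common property of the 'In' items is: texture is glossy AND size ≥ 3. No 'Out' item has it.
[size: 6, weight: 1, count: 3, texture: smooth]: texture is smooth, size = 6, does not pass → Out. [size: 7, weight: 12, count: 9, texture: glossy]: texture is glossy, size = 7, meets the rule → In. [size: 4, weight: 11, count: 3, texture: smooth]: texture is smooth, size = 4, does not pass → Out. [size: 5, weight: 20, count: 7, texture: smooth]: texture is smooth, size = 5, does not pass → Out. [size: 6, weight: 11, count: 12, texture: smooth]: texture is smooth, size = 6, does not pass → Out.

Out, In, Out, Out, Out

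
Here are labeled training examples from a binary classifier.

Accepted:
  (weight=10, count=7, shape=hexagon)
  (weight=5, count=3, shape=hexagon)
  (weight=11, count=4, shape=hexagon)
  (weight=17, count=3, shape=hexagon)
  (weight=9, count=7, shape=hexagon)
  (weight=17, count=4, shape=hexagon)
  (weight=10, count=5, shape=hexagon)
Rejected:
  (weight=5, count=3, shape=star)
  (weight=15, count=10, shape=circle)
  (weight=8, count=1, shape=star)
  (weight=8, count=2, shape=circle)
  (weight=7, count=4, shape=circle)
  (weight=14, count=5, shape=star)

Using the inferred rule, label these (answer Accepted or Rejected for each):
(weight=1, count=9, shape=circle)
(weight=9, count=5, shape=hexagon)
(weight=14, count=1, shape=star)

Rejected, Accepted, Rejected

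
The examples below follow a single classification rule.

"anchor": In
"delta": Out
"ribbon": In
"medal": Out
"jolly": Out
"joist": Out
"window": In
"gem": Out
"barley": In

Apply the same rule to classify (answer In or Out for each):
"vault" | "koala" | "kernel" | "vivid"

Out, Out, In, Out

'In' ⟺ even length.
"vault": Out (length 5).
"koala": Out (length 5).
"kernel": In (length 6).
"vivid": Out (length 5).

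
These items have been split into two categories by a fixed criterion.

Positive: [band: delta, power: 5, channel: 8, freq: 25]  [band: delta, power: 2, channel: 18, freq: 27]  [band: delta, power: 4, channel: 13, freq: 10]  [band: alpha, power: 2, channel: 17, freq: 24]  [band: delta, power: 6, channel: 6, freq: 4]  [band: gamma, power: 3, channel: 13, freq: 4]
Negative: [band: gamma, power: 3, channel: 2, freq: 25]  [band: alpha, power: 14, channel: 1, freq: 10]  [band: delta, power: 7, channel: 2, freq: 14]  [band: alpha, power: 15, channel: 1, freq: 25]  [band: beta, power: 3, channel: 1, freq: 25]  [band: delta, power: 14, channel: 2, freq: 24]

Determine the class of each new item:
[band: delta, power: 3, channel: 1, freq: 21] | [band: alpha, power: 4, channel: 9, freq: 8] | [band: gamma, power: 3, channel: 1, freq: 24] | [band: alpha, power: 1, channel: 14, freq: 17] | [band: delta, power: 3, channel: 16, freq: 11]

Rule: channel ≥ 6. This holds for each 'Positive' example and fails for each 'Negative' one.
[band: delta, power: 3, channel: 1, freq: 21] → channel = 1 → Negative. [band: alpha, power: 4, channel: 9, freq: 8] → channel = 9 → Positive. [band: gamma, power: 3, channel: 1, freq: 24] → channel = 1 → Negative. [band: alpha, power: 1, channel: 14, freq: 17] → channel = 14 → Positive. [band: delta, power: 3, channel: 16, freq: 11] → channel = 16 → Positive.

Negative, Positive, Negative, Positive, Positive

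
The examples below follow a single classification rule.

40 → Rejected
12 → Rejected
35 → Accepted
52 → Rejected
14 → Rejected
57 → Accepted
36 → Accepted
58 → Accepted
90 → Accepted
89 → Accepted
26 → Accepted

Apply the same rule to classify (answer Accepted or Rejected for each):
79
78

Accepted, Accepted

The classifier is using: digit sum ≥ 8.
79 → digit sum 7+9 = 16 → Accepted. 78 → digit sum 7+8 = 15 → Accepted.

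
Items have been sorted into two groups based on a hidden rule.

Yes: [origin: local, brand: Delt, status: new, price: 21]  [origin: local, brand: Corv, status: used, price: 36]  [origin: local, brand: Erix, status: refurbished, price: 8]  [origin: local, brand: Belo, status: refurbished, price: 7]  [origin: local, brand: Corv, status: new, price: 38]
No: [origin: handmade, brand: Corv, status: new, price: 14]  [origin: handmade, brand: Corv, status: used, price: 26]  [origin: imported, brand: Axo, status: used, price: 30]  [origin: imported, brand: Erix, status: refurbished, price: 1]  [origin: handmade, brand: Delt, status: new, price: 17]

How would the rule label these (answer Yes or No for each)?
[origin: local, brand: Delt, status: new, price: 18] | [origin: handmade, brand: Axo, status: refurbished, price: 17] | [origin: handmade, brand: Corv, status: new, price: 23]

Comparing the two groups points to one rule — origin is local.

Yes, No, No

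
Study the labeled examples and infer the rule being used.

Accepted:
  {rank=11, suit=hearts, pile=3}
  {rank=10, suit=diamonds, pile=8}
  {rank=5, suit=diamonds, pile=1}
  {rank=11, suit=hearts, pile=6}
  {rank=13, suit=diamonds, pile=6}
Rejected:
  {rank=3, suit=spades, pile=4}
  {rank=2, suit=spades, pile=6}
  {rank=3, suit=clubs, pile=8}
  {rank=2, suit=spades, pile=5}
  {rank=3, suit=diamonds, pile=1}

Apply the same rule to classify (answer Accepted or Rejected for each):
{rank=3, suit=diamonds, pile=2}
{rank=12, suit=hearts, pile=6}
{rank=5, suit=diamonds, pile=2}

Rejected, Accepted, Accepted

A rule that fits every label: rank ≥ 5 — true of each 'Accepted' example, false of each 'Rejected' one.
{rank=3, suit=diamonds, pile=2}: rank = 3, fails the rule → Rejected.
{rank=12, suit=hearts, pile=6}: rank = 12, satisfies this → Accepted.
{rank=5, suit=diamonds, pile=2}: rank = 5, satisfies this → Accepted.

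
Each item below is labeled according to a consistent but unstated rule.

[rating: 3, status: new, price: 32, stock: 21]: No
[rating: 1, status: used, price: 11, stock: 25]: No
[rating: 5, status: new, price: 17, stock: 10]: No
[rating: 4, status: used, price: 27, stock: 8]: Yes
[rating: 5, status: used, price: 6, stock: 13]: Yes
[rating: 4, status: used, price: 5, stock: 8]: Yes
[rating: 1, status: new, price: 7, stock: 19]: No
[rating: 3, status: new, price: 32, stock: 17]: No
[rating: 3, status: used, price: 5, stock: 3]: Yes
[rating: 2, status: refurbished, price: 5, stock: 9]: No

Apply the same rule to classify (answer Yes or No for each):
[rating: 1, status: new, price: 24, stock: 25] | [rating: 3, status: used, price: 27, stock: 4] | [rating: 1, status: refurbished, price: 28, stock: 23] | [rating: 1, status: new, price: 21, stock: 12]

No, Yes, No, No

The common property of the 'Yes' items is: status is used AND rating ≥ 2. No 'No' item has it.
[rating: 1, status: new, price: 24, stock: 25]: No (status is new, rating = 1).
[rating: 3, status: used, price: 27, stock: 4]: Yes (status is used, rating = 3).
[rating: 1, status: refurbished, price: 28, stock: 23]: No (status is refurbished, rating = 1).
[rating: 1, status: new, price: 21, stock: 12]: No (status is new, rating = 1).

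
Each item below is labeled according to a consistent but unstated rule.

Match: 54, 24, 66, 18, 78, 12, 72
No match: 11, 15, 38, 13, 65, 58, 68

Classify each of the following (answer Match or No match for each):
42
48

The distinguishing property — multiple of 6 — holds for all the 'Match' cases and none of the 'No match' cases.
42: 42 = 6·7 — fits, so Match. 48: 48 = 6·8 — fits, so Match.

Match, Match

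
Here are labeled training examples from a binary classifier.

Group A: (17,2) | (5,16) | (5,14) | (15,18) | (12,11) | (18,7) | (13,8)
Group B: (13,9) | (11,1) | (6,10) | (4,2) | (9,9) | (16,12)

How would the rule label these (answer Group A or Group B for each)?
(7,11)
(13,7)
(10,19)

Group B, Group B, Group A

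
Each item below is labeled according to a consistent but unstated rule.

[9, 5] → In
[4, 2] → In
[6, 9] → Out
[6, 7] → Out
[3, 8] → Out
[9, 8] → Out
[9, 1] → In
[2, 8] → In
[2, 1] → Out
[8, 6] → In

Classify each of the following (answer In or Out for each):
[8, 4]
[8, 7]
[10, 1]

In, Out, Out

Rule: sum is even. This holds for each 'In' example and fails for each 'Out' one.
[8, 4] → 8+4 = 12 → In.
[8, 7] → 8+7 = 15 → Out.
[10, 1] → 10+1 = 11 → Out.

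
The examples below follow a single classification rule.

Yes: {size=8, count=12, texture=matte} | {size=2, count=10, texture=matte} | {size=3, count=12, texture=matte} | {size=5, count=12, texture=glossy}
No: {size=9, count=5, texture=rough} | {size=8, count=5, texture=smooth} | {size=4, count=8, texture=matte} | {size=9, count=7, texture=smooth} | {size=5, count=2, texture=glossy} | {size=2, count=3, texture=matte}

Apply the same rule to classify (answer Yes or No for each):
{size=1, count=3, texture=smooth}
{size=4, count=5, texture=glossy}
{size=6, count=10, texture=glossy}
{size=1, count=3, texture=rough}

The simplest hypothesis consistent with all the labels is: count ≥ 10.
{size=1, count=3, texture=smooth} → count = 3 → No. {size=4, count=5, texture=glossy} → count = 5 → No. {size=6, count=10, texture=glossy} → count = 10 → Yes. {size=1, count=3, texture=rough} → count = 3 → No.

No, No, Yes, No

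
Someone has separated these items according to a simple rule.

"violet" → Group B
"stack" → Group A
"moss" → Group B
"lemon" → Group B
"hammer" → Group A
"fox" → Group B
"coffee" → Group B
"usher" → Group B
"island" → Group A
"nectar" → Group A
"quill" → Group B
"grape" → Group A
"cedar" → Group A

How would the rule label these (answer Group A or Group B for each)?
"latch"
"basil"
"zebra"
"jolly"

Group A, Group A, Group A, Group B

Rule: contains 'a'. This holds for each 'Group A' example and fails for each 'Group B' one.
"latch": has 'a' — meets the rule, so Group A.
"basil": has 'a' — meets the rule, so Group A.
"zebra": has 'a' — meets the rule, so Group A.
"jolly": no 'a' — doesn't match, so Group B.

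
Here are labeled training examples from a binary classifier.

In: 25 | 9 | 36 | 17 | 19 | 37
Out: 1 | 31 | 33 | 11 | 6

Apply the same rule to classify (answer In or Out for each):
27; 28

In, In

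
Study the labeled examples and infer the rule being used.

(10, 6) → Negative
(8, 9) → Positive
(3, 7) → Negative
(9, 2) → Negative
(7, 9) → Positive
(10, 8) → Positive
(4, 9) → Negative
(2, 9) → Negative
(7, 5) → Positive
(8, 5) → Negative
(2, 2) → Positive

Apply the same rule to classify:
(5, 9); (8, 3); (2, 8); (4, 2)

Negative, Negative, Negative, Positive

The simplest hypothesis consistent with all the labels is: |first − second| ≤ 2.
(5, 9) — |5−9| = 4, hence Negative. (8, 3) — |8−3| = 5, hence Negative. (2, 8) — |2−8| = 6, hence Negative. (4, 2) — |4−2| = 2, hence Positive.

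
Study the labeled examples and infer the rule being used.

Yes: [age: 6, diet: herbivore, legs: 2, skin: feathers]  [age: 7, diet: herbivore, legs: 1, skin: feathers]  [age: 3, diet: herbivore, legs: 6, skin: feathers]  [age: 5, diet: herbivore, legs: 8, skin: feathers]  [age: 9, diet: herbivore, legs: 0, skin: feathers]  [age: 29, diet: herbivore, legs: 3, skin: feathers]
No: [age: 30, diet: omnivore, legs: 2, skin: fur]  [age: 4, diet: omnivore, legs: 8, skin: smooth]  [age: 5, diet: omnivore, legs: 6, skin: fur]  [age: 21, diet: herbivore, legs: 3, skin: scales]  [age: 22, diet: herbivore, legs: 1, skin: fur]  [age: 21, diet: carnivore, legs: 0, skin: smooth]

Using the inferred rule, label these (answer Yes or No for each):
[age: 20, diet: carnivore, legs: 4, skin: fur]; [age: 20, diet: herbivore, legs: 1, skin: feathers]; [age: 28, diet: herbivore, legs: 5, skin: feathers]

The common property of the 'Yes' items is: skin is feathers. No 'No' item has it.
No: [age: 20, diet: carnivore, legs: 4, skin: fur], since skin is fur. Yes: [age: 20, diet: herbivore, legs: 1, skin: feathers], since skin is feathers. Yes: [age: 28, diet: herbivore, legs: 5, skin: feathers], since skin is feathers.

No, Yes, Yes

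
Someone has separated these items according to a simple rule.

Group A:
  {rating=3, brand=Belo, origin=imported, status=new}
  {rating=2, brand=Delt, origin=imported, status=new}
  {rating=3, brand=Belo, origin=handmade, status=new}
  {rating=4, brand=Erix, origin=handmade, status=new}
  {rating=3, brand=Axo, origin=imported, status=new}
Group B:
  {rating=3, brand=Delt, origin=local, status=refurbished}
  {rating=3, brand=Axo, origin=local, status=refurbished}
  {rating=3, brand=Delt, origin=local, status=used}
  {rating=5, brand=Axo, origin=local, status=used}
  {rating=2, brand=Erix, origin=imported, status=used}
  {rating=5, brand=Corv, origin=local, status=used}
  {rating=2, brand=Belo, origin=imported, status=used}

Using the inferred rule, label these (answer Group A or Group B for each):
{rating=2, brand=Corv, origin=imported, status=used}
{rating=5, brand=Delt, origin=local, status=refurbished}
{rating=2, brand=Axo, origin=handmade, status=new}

Group B, Group B, Group A

The common property of the 'Group A' items is: status is new. No 'Group B' item has it.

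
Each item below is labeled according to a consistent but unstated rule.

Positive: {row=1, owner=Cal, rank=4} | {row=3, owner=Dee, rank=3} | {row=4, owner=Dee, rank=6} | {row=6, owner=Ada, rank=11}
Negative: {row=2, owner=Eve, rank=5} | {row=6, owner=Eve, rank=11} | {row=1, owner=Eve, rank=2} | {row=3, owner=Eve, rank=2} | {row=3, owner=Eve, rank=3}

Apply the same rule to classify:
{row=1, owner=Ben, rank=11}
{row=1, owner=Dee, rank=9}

The simplest hypothesis consistent with all the labels is: owner is not Eve.
{row=1, owner=Ben, rank=11}: Positive (owner is Ben).
{row=1, owner=Dee, rank=9}: Positive (owner is Dee).

Positive, Positive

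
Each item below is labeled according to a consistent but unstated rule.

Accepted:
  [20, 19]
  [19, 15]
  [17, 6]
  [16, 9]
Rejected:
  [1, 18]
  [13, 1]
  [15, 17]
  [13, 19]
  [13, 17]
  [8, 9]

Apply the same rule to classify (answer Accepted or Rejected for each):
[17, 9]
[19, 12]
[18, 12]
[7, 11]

The pattern is that an item is 'Accepted' exactly when: first ≥ 16.
Accepted: [17, 9], since first 17. Accepted: [19, 12], since first 19. Accepted: [18, 12], since first 18. Rejected: [7, 11], since first 7.

Accepted, Accepted, Accepted, Rejected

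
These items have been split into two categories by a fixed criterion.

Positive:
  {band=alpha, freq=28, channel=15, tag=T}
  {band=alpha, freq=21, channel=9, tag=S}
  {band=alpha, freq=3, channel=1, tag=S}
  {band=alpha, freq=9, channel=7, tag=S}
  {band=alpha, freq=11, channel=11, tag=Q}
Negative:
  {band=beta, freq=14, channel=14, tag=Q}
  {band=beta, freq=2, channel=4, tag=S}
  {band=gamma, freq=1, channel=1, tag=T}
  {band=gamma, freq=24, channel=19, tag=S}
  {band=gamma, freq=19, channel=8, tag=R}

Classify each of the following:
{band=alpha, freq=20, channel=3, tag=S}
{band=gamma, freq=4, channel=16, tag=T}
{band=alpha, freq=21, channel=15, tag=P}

The classifier is using: band is alpha.
{band=alpha, freq=20, channel=3, tag=S}: band is alpha, meets the rule → Positive. {band=gamma, freq=4, channel=16, tag=T}: band is gamma, fails the rule → Negative. {band=alpha, freq=21, channel=15, tag=P}: band is alpha, meets the rule → Positive.

Positive, Negative, Positive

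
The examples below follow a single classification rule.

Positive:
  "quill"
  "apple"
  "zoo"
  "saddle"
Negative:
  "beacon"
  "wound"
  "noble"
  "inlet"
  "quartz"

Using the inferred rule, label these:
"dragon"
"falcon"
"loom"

Negative, Negative, Positive

Rule: has a double letter. This holds for each 'Positive' example and fails for each 'Negative' one.
Negative: "dragon", since no doubled letter. Negative: "falcon", since no doubled letter. Positive: "loom", since 'oo' doubled.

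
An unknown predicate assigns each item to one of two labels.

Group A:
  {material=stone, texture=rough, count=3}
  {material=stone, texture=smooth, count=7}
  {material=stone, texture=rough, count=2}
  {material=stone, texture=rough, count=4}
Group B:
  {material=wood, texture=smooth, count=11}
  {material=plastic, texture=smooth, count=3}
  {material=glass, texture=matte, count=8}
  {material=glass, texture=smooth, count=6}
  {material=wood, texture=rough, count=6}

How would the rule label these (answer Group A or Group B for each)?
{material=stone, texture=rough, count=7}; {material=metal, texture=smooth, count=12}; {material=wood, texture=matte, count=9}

Group A, Group B, Group B

Checking candidate rules against both groups, what survives is: material is stone.
{material=stone, texture=rough, count=7} — material is stone, hence Group A. {material=metal, texture=smooth, count=12} — material is metal, hence Group B. {material=wood, texture=matte, count=9} — material is wood, hence Group B.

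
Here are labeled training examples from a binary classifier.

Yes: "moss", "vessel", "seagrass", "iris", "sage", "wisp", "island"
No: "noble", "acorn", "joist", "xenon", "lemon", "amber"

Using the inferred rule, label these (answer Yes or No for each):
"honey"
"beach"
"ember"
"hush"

Looking at the examples, the only property every 'Yes' case has and every 'No' case lacks is: even length.

No, No, No, Yes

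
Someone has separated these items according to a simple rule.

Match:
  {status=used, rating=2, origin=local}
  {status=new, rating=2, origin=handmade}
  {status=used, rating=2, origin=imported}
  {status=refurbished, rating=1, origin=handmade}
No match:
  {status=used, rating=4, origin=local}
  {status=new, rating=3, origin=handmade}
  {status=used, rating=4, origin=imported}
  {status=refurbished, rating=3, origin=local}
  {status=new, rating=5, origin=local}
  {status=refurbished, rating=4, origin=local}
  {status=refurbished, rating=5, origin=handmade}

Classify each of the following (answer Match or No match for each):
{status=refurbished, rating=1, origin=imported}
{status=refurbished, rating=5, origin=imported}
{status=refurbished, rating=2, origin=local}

Match, No match, Match

All 'Match' examples share one property — rating ≤ 2 — and every 'No match' example lacks it.
{status=refurbished, rating=1, origin=imported} → rating = 1 → Match. {status=refurbished, rating=5, origin=imported} → rating = 5 → No match. {status=refurbished, rating=2, origin=local} → rating = 2 → Match.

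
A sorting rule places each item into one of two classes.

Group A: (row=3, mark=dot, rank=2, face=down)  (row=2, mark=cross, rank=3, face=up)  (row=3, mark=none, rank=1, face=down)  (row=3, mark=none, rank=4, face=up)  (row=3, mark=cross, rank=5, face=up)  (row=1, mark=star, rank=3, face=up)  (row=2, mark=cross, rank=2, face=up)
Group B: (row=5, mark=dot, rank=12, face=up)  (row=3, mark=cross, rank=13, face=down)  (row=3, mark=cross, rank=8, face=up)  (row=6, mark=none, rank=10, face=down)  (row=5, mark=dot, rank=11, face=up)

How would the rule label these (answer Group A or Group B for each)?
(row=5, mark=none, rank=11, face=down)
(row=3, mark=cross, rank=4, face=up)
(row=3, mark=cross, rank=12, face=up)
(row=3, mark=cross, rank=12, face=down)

Group B, Group A, Group B, Group B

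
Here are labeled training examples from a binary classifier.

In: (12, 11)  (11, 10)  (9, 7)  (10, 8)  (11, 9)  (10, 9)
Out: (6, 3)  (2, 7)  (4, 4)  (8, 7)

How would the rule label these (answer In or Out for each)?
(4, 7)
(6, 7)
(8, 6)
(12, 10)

Out, Out, Out, In

The rule appears to be: sum ≥ 16.
(4, 7): 4+7 = 11 — does not fit, so Out.
(6, 7): 6+7 = 13 — does not fit, so Out.
(8, 6): 8+6 = 14 — does not fit, so Out.
(12, 10): 12+10 = 22 — has this property, so In.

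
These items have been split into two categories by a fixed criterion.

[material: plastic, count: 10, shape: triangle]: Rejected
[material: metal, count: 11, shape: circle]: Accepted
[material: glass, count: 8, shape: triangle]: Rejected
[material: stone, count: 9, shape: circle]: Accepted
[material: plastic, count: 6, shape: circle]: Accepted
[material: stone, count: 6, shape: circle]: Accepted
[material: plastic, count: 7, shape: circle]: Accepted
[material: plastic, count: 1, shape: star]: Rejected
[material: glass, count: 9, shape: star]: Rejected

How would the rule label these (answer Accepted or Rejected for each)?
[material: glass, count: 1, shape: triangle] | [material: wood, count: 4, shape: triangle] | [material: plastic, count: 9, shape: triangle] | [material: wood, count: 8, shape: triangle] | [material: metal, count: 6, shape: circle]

Rejected, Rejected, Rejected, Rejected, Accepted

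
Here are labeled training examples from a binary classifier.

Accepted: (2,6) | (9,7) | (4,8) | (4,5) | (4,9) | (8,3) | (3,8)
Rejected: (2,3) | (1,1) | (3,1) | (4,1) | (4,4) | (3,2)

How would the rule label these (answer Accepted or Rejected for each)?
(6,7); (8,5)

Accepted, Accepted

All 'Accepted' examples share one property — max ≥ 5 — and every 'Rejected' example lacks it.
Accepted: (6,7), since max 7.
Accepted: (8,5), since max 8.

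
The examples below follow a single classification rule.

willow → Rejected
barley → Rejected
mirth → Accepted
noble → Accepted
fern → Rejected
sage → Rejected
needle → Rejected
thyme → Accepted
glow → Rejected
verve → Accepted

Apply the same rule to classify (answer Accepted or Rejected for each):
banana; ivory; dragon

One predicate separates the groups cleanly: odd length.
banana: Rejected (length 6).
ivory: Accepted (length 5).
dragon: Rejected (length 6).

Rejected, Accepted, Rejected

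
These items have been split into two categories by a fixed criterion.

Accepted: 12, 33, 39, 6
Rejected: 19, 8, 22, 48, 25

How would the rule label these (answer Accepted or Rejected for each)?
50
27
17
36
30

Rejected, Accepted, Rejected, Accepted, Accepted

The common property of the 'Accepted' items is: multiple of 3 AND at most 39. No 'Rejected' item has it.
Rejected: 50, since 50 = 3·16 + 2, 50 > 39.
Accepted: 27, since 27 = 3·9, 27 ≤ 39.
Rejected: 17, since 17 = 3·5 + 2, 17 ≤ 39.
Accepted: 36, since 36 = 3·12, 36 ≤ 39.
Accepted: 30, since 30 = 3·10, 30 ≤ 39.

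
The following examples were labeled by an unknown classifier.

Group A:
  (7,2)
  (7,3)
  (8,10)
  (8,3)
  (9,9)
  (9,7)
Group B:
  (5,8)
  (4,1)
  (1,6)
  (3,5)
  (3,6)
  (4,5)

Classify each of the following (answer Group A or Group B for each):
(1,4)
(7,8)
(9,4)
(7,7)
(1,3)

Group B, Group A, Group A, Group A, Group B

The distinguishing property — first ≥ 6 — holds for all the 'Group A' cases and none of the 'Group B' cases.
(1,4) — first 1, hence Group B.
(7,8) — first 7, hence Group A.
(9,4) — first 9, hence Group A.
(7,7) — first 7, hence Group A.
(1,3) — first 1, hence Group B.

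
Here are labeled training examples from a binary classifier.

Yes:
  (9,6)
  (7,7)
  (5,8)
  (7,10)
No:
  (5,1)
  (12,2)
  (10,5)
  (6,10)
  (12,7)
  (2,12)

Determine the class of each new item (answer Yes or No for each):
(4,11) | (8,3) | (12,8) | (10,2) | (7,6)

No, No, No, No, Yes

All 'Yes' examples share one property — |first − second| ≤ 3 — and every 'No' example lacks it.
(4,11): |4−11| = 7 — does not pass, so No.
(8,3): |8−3| = 5 — does not pass, so No.
(12,8): |12−8| = 4 — does not pass, so No.
(10,2): |10−2| = 8 — does not pass, so No.
(7,6): |7−6| = 1 — meets the rule, so Yes.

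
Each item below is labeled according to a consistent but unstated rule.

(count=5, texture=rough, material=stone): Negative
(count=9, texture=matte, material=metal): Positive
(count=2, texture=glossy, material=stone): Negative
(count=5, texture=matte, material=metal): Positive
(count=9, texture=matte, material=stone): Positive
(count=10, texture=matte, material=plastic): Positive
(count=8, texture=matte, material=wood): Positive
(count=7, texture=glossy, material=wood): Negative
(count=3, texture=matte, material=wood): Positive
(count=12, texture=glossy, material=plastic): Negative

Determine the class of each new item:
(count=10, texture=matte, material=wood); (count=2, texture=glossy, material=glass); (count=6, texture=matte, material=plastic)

Positive, Negative, Positive

All 'Positive' examples share one property — texture is matte — and every 'Negative' example lacks it.
(count=10, texture=matte, material=wood) → texture is matte → Positive. (count=2, texture=glossy, material=glass) → texture is glossy → Negative. (count=6, texture=matte, material=plastic) → texture is matte → Positive.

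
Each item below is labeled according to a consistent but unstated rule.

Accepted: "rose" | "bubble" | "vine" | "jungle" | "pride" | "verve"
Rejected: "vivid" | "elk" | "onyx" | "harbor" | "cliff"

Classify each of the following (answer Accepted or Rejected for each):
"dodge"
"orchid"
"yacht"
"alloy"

The common property of the 'Accepted' items is: ends with 'e'. No 'Rejected' item has it.
"dodge" — ends with 'e', hence Accepted. "orchid" — ends with 'd', hence Rejected. "yacht" — ends with 't', hence Rejected. "alloy" — ends with 'y', hence Rejected.

Accepted, Rejected, Rejected, Rejected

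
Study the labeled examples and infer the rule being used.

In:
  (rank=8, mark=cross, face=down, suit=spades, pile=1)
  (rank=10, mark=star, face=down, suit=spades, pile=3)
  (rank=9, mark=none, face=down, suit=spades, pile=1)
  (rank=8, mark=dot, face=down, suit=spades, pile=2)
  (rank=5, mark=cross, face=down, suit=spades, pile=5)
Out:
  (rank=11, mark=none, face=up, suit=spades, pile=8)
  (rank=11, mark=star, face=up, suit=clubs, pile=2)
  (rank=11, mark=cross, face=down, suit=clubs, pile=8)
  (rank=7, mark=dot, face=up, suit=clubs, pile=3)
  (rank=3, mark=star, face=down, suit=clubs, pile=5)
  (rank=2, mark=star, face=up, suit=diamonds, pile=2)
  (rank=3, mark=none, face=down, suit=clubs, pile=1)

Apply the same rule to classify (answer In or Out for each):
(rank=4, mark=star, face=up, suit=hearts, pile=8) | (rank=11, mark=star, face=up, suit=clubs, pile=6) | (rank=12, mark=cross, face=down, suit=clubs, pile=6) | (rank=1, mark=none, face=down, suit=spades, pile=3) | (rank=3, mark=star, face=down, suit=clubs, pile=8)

Out, Out, Out, In, Out

All 'In' examples share one property — face is down AND suit is spades — and every 'Out' example lacks it.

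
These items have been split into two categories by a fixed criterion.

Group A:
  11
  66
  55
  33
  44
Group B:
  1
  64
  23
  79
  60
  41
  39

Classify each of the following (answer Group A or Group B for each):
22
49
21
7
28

Group A, Group B, Group B, Group B, Group B

Comparing the two groups points to one rule — multiple of 11.
22: 22 = 11·2 — meets the rule, so Group A.
49: 49 = 11·4 + 5 — lacks this property, so Group B.
21: 21 = 11·1 + 10 — lacks this property, so Group B.
7: 7 = 11·0 + 7 — lacks this property, so Group B.
28: 28 = 11·2 + 6 — lacks this property, so Group B.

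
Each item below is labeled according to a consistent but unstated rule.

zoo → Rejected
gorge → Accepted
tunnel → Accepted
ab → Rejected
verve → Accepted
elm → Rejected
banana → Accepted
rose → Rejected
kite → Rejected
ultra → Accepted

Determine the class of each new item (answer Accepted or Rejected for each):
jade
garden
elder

The classifier is using: length ≥ 5.
Rejected: jade, since length 4. Accepted: garden, since length 6. Accepted: elder, since length 5.

Rejected, Accepted, Accepted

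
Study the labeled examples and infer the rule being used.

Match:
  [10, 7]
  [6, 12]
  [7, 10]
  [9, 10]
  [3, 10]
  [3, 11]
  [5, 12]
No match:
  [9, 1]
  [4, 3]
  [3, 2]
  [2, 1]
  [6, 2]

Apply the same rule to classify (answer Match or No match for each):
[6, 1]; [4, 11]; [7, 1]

The distinguishing property — sum ≥ 13 — holds for all the 'Match' cases and none of the 'No match' cases.
[6, 1]: 6+1 = 7, fails this test → No match.
[4, 11]: 4+11 = 15, checks out → Match.
[7, 1]: 7+1 = 8, fails this test → No match.

No match, Match, No match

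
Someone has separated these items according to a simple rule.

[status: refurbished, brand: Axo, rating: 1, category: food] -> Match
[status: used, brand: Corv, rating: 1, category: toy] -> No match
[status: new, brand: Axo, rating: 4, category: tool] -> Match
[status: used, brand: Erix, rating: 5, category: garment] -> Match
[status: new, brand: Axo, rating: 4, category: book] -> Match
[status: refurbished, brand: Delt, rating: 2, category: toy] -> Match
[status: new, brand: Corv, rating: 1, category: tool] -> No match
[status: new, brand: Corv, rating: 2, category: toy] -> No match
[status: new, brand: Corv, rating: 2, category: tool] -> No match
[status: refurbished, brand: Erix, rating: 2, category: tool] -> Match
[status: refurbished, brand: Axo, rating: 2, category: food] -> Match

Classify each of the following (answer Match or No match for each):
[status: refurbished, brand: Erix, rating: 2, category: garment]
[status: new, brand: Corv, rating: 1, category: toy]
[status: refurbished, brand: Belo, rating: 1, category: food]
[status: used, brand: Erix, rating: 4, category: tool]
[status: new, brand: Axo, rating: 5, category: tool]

Match, No match, Match, Match, Match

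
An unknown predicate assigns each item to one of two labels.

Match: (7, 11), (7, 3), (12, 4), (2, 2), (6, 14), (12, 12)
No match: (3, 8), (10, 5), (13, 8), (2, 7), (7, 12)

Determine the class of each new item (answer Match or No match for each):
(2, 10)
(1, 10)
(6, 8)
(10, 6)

Match, No match, Match, Match

One predicate separates the groups cleanly: sum is even.
(2, 10) → 2+10 = 12 → Match. (1, 10) → 1+10 = 11 → No match. (6, 8) → 6+8 = 14 → Match. (10, 6) → 10+6 = 16 → Match.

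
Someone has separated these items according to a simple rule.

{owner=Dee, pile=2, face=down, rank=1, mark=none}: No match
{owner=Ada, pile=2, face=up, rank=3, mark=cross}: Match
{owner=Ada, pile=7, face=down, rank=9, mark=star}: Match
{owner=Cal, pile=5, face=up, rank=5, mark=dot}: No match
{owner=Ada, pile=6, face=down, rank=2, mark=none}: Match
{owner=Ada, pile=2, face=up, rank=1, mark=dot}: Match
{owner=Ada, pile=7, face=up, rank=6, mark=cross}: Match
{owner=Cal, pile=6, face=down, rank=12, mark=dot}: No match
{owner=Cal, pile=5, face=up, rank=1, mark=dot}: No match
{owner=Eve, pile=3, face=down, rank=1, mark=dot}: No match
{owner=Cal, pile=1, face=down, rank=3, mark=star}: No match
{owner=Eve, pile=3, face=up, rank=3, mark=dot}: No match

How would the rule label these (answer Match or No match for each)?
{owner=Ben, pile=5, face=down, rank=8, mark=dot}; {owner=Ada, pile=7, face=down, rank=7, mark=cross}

One predicate separates the groups cleanly: owner is Ada.
{owner=Ben, pile=5, face=down, rank=8, mark=dot} → owner is Ben → No match. {owner=Ada, pile=7, face=down, rank=7, mark=cross} → owner is Ada → Match.

No match, Match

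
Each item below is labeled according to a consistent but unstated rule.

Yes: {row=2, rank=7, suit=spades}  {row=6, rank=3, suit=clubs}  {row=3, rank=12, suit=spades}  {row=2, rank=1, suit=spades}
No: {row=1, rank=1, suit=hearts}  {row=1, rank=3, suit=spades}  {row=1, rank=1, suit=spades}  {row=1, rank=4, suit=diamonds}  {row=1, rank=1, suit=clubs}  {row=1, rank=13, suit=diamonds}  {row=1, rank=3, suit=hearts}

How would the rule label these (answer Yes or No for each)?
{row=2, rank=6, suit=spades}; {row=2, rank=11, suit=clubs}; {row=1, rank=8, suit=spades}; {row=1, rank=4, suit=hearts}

Yes, Yes, No, No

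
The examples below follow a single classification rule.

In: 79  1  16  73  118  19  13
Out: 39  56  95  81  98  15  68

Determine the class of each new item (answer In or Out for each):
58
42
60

In, Out, Out

One predicate separates the groups cleanly: ≡ 1 (mod 3).
In: 58, since 58 mod 3 = 1.
Out: 42, since 42 mod 3 = 0.
Out: 60, since 60 mod 3 = 0.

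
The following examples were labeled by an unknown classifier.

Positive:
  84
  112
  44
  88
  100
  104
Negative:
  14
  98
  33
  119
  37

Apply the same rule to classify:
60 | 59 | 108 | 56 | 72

Positive, Negative, Positive, Positive, Positive

Rule: multiple of 4. This holds for each 'Positive' example and fails for each 'Negative' one.
60: Positive (60 = 4·15). 59: Negative (59 = 4·14 + 3). 108: Positive (108 = 4·27). 56: Positive (56 = 4·14). 72: Positive (72 = 4·18).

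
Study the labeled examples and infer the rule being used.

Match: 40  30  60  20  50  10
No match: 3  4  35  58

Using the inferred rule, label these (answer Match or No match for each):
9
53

No match, No match

Every 'Match' example satisfies: multiple of 10. None of the 'No match' examples do.
No match: 9, since 9 = 10·0 + 9. No match: 53, since 53 = 10·5 + 3.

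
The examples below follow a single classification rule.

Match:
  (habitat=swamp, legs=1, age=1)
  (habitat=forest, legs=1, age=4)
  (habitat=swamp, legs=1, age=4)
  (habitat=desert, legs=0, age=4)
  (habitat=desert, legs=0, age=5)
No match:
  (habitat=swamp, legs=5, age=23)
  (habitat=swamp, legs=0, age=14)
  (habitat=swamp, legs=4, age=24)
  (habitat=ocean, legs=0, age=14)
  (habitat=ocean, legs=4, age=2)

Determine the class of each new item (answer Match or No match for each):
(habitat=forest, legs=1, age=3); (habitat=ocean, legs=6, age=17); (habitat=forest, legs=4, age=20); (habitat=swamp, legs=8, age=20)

Match, No match, No match, No match

All 'Match' examples share one property — legs ≤ 1 AND age ≤ 5 — and every 'No match' example lacks it.
(habitat=forest, legs=1, age=3): legs = 1, age = 3 — has this property, so Match.
(habitat=ocean, legs=6, age=17): legs = 6, age = 17 — lacks this property, so No match.
(habitat=forest, legs=4, age=20): legs = 4, age = 20 — lacks this property, so No match.
(habitat=swamp, legs=8, age=20): legs = 8, age = 20 — lacks this property, so No match.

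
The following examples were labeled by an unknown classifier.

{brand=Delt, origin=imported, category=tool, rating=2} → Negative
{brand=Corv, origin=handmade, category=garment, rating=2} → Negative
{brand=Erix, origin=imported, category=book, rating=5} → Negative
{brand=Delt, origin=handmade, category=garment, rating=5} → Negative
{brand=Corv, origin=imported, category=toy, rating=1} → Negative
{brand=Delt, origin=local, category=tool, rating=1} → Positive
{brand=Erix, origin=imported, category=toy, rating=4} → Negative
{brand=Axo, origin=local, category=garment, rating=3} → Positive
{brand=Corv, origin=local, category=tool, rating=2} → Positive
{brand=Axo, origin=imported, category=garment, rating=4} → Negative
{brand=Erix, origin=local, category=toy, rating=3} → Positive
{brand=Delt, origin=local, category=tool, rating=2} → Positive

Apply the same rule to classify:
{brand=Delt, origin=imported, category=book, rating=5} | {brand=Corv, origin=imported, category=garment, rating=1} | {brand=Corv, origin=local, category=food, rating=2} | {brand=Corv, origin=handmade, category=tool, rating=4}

'Positive' ⟺ origin is local.
{brand=Delt, origin=imported, category=book, rating=5} — origin is imported, hence Negative. {brand=Corv, origin=imported, category=garment, rating=1} — origin is imported, hence Negative. {brand=Corv, origin=local, category=food, rating=2} — origin is local, hence Positive. {brand=Corv, origin=handmade, category=tool, rating=4} — origin is handmade, hence Negative.

Negative, Negative, Positive, Negative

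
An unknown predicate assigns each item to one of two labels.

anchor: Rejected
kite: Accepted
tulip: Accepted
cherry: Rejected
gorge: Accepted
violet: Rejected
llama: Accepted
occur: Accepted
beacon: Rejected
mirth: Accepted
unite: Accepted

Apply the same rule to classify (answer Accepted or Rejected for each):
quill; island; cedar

Rule: length ≤ 5. This holds for each 'Accepted' example and fails for each 'Rejected' one.

Accepted, Rejected, Accepted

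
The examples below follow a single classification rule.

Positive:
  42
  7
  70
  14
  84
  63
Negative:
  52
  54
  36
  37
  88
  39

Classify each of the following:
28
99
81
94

Checking candidate rules against both groups, what survives is: multiple of 7.
28: 28 = 7·4 — satisfies this, so Positive. 99: 99 = 7·14 + 1 — does not satisfy this, so Negative. 81: 81 = 7·11 + 4 — does not satisfy this, so Negative. 94: 94 = 7·13 + 3 — does not satisfy this, so Negative.

Positive, Negative, Negative, Negative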